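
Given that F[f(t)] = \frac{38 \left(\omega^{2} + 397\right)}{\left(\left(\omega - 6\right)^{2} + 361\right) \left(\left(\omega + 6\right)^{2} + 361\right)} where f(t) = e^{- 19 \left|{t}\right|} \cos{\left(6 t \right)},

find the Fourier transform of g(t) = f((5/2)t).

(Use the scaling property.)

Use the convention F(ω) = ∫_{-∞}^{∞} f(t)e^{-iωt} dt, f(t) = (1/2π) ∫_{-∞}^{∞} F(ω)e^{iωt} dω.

F[g](ω) = \frac{380 \left(4 \omega^{2} + 9925\right)}{16 \omega^{4} + 65000 \omega^{2} + 98505625}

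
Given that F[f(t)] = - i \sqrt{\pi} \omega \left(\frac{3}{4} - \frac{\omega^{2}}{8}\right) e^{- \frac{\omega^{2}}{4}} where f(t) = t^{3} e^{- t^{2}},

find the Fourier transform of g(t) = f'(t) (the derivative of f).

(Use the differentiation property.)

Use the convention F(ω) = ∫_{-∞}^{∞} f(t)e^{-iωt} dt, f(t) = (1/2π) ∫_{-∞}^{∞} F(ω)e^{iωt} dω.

F[g](ω) = \frac{\sqrt{\pi} \omega^{2} \left(6 - \omega^{2}\right) e^{- \frac{\omega^{2}}{4}}}{8}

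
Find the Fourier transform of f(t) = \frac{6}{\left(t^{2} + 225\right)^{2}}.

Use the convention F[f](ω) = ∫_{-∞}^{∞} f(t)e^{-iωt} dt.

F(ω) = \frac{\pi \left(15 \left|{\omega}\right| + 1\right) e^{- 15 \left|{\omega}\right|}}{1125}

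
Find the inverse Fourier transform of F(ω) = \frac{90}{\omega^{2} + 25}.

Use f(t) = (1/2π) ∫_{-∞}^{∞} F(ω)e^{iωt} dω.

f(t) = 9 e^{- 5 \left|{t}\right|}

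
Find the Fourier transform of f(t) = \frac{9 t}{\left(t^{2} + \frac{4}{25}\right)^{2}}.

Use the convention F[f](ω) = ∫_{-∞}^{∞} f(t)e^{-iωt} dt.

F(ω) = - \frac{45 i \pi \omega e^{- \frac{2 \left|{\omega}\right|}{5}}}{4}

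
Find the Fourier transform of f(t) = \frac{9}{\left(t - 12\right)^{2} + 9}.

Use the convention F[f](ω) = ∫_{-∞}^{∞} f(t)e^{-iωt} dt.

F(ω) = 3 \pi e^{- 12 i \omega - 3 \left|{\omega}\right|}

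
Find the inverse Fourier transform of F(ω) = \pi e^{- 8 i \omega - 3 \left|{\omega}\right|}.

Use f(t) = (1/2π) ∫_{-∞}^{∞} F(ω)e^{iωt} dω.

f(t) = \frac{3}{\left(t - 8\right)^{2} + 9}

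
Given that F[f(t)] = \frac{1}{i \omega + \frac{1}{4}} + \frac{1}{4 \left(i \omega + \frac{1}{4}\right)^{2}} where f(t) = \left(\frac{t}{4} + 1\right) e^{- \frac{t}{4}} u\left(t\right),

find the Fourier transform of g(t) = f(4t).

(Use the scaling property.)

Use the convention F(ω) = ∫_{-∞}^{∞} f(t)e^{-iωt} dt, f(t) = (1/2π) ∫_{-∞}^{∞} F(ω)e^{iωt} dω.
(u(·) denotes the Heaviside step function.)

F[g](ω) = \frac{- i \omega - 2}{\omega^{2} - 2 i \omega - 1}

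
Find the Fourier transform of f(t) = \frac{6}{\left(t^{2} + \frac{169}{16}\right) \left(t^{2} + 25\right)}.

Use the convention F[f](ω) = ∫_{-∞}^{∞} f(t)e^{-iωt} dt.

F(ω) = - \frac{32 \pi e^{- 5 \left|{\omega}\right|}}{385} + \frac{128 \pi e^{- \frac{13 \left|{\omega}\right|}{4}}}{1001}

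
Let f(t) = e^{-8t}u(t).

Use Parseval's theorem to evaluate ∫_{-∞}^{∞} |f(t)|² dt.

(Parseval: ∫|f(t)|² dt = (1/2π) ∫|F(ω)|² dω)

∫|f(t)|² dt = \frac{1}{16}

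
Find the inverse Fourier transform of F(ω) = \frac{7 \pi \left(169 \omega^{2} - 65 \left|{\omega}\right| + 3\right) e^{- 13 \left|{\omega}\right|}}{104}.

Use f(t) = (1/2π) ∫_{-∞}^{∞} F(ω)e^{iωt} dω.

f(t) = \frac{7 t^{4}}{\left(t^{2} + 169\right)^{3}}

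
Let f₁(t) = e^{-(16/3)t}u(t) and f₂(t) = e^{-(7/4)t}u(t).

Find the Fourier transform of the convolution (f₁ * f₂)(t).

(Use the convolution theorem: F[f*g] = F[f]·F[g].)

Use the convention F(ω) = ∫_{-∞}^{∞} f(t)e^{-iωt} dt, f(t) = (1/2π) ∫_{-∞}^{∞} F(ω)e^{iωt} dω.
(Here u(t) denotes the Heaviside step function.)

F[f₁*f₂](ω) = \frac{12}{- 12 \omega^{2} + 85 i \omega + 112}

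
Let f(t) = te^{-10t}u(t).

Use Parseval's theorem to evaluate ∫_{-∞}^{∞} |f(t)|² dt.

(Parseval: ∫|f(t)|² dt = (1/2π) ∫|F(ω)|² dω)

∫|f(t)|² dt = \frac{1}{4000}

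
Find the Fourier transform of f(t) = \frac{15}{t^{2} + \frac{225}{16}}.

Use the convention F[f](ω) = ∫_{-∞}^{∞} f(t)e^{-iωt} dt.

F(ω) = 4 \pi e^{- \frac{15 \left|{\omega}\right|}{4}}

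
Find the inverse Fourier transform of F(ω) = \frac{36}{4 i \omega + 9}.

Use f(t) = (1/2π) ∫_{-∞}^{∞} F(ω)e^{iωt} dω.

f(t) = 9 e^{- \frac{9 t}{4}} u\left(t\right)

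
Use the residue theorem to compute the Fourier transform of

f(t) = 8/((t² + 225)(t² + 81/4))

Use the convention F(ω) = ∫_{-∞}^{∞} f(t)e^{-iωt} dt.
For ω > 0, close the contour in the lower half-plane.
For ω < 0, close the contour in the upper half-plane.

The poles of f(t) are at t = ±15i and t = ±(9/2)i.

Let g(z) = f(z)e^{-iωz}; for large |z| the factor e^{-iωz} decays in the lower half-plane when ω > 0 and in the upper half-plane when ω < 0.

Case ω > 0 (lower half-plane, clockwise contour ⇒ F(ω) = -2πi·ΣRes):
  Res_{z = - 15 i} g(z) = - \frac{16 i e^{- 15 \omega}}{12285}
  Res_{z = - \frac{9 i}{2}} g(z) = \frac{32 i e^{- \frac{9 \omega}{2}}}{7371}
  F(ω) = -2πi·ΣRes = - \frac{32 \pi e^{- 15 \omega}}{12285} + \frac{64 \pi e^{- \frac{9 \omega}{2}}}{7371}

Case ω < 0 (upper half-plane, counterclockwise contour ⇒ F(ω) = +2πi·ΣRes):
  Res_{z = 15 i} g(z) = \frac{16 i e^{15 \omega}}{12285}
  Res_{z = \frac{9 i}{2}} g(z) = - \frac{32 i e^{\frac{9 \omega}{2}}}{7371}
  F(ω) = 2πi·ΣRes = \frac{32 \pi \left(10 e^{\frac{9 \omega}{2}} - 3 e^{15 \omega}\right)}{36855}

Both cases combine into a single formula in |ω|:

F(ω) = - \frac{32 \pi e^{- 15 \left|{\omega}\right|}}{12285} + \frac{64 \pi e^{- \frac{9 \left|{\omega}\right|}{2}}}{7371}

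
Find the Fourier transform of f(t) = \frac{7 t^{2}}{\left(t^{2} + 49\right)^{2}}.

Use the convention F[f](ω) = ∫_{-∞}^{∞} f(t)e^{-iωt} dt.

F(ω) = \frac{\pi \left(1 - 7 \left|{\omega}\right|\right) e^{- 7 \left|{\omega}\right|}}{2}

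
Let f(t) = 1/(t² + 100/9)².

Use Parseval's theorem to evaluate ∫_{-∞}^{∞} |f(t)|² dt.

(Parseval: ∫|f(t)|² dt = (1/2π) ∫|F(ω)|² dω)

∫|f(t)|² dt = \frac{2187 \pi}{32000000}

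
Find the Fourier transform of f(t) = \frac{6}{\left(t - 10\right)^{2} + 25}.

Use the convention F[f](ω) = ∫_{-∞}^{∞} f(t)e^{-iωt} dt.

F(ω) = \frac{6 \pi e^{- 10 i \omega - 5 \left|{\omega}\right|}}{5}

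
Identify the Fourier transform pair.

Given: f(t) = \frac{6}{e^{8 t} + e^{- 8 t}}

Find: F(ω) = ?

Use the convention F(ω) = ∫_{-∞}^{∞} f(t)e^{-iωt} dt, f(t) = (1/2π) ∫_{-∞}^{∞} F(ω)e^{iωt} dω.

F(ω) = \frac{3 \pi}{8 \cosh{\left(\frac{\pi \omega}{16} \right)}}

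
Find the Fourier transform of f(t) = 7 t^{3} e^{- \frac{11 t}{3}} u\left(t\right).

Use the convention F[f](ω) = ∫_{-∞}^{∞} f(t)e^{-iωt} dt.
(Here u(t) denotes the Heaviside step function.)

F(ω) = \frac{3402}{\left(3 i \omega + 11\right)^{4}}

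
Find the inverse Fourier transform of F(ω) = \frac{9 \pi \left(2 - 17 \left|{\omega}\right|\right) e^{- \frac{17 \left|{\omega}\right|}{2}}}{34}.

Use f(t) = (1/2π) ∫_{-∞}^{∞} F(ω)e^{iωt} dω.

f(t) = \frac{9 t^{2}}{\left(t^{2} + \frac{289}{4}\right)^{2}}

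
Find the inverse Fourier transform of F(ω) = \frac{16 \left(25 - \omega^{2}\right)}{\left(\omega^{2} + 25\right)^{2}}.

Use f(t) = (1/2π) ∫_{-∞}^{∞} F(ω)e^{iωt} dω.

f(t) = 8 e^{- 5 \left|{t}\right|} \left|{t}\right|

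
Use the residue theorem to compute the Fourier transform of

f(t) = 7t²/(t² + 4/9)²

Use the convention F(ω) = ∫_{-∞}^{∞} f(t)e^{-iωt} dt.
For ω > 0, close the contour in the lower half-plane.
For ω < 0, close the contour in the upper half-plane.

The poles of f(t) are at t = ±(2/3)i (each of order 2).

Let g(z) = f(z)e^{-iωz}; for large |z| the factor e^{-iωz} decays in the lower half-plane when ω > 0 and in the upper half-plane when ω < 0.

Case ω > 0 (lower half-plane, clockwise contour ⇒ F(ω) = -2πi·ΣRes):
  Res_{z = - \frac{2 i}{3}} g(z) = \frac{7 i \left(3 - 2 \omega\right) e^{- \frac{2 \omega}{3}}}{8} (pole of order 2)
  F(ω) = -2πi·ΣRes = \frac{7 \pi \left(3 - 2 \omega\right) e^{- \frac{2 \omega}{3}}}{4}

Case ω < 0 (upper half-plane, counterclockwise contour ⇒ F(ω) = +2πi·ΣRes):
  Res_{z = \frac{2 i}{3}} g(z) = \frac{7 i \left(- 2 \omega - 3\right) e^{\frac{2 \omega}{3}}}{8} (pole of order 2)
  F(ω) = 2πi·ΣRes = \frac{7 \pi \left(2 \omega + 3\right) e^{\frac{2 \omega}{3}}}{4}

Both cases combine into a single formula in |ω|:

F(ω) = \frac{7 \pi \left(3 - 2 \left|{\omega}\right|\right) e^{- \frac{2 \left|{\omega}\right|}{3}}}{4}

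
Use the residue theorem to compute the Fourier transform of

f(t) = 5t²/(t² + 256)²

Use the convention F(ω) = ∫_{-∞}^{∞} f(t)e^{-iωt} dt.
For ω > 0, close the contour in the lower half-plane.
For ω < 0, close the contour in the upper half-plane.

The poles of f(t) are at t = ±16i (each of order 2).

Let g(z) = f(z)e^{-iωz}; for large |z| the factor e^{-iωz} decays in the lower half-plane when ω > 0 and in the upper half-plane when ω < 0.

Case ω > 0 (lower half-plane, clockwise contour ⇒ F(ω) = -2πi·ΣRes):
  Res_{z = - 16 i} g(z) = \frac{5 i \left(1 - 16 \omega\right) e^{- 16 \omega}}{64} (pole of order 2)
  F(ω) = -2πi·ΣRes = \frac{5 \pi \left(1 - 16 \omega\right) e^{- 16 \omega}}{32}

Case ω < 0 (upper half-plane, counterclockwise contour ⇒ F(ω) = +2πi·ΣRes):
  Res_{z = 16 i} g(z) = \frac{5 i \left(- 16 \omega - 1\right) e^{16 \omega}}{64} (pole of order 2)
  F(ω) = 2πi·ΣRes = \frac{5 \pi \left(16 \omega + 1\right) e^{16 \omega}}{32}

Both cases combine into a single formula in |ω|:

F(ω) = \frac{5 \pi \left(1 - 16 \left|{\omega}\right|\right) e^{- 16 \left|{\omega}\right|}}{32}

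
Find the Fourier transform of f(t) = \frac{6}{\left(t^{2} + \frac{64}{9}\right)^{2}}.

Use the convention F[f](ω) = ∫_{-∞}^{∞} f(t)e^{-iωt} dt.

F(ω) = \frac{27 \pi \left(8 \left|{\omega}\right| + 3\right) e^{- \frac{8 \left|{\omega}\right|}{3}}}{512}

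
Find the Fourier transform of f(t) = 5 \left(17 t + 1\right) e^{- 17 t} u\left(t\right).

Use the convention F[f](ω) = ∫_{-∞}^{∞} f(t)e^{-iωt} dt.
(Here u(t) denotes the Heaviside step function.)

F(ω) = \frac{5 \left(- i \omega - 34\right)}{\omega^{2} - 34 i \omega - 289}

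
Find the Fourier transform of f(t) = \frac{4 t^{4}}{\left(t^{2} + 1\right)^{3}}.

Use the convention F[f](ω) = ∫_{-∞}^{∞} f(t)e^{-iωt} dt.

F(ω) = \frac{\pi \left(\omega^{2} - 5 \left|{\omega}\right| + 3\right) e^{- \left|{\omega}\right|}}{2}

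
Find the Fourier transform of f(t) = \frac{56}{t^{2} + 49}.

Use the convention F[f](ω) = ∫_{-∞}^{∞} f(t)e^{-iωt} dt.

F(ω) = 8 \pi e^{- 7 \left|{\omega}\right|}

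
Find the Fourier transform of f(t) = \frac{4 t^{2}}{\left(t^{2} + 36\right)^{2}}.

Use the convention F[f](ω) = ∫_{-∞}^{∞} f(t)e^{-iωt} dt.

F(ω) = \frac{\pi \left(1 - 6 \left|{\omega}\right|\right) e^{- 6 \left|{\omega}\right|}}{3}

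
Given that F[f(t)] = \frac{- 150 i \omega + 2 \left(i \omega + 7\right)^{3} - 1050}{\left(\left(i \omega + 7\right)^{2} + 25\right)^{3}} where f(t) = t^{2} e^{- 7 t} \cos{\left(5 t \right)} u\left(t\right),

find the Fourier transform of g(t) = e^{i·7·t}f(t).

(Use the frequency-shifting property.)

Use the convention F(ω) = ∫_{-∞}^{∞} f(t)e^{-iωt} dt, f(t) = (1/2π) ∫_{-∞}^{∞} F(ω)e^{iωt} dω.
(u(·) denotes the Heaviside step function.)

F[g](ω) = \frac{2 \left(75 i \left(7 - \omega\right) + \left(i \left(\omega - 7\right) + 7\right)^{3} - 525\right)}{\left(\left(i \left(\omega - 7\right) + 7\right)^{2} + 25\right)^{3}}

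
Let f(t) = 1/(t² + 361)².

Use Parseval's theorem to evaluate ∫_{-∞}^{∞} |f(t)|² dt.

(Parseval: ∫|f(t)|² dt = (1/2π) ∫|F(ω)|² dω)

∫|f(t)|² dt = \frac{5 \pi}{14301947824}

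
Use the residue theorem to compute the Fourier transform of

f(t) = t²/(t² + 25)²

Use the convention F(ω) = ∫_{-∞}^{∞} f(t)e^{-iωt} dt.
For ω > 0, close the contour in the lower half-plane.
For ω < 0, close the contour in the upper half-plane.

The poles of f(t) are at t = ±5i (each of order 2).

Let g(z) = f(z)e^{-iωz}; for large |z| the factor e^{-iωz} decays in the lower half-plane when ω > 0 and in the upper half-plane when ω < 0.

Case ω > 0 (lower half-plane, clockwise contour ⇒ F(ω) = -2πi·ΣRes):
  Res_{z = - 5 i} g(z) = \frac{i \left(1 - 5 \omega\right) e^{- 5 \omega}}{20} (pole of order 2)
  F(ω) = -2πi·ΣRes = \frac{\pi \left(1 - 5 \omega\right) e^{- 5 \omega}}{10}

Case ω < 0 (upper half-plane, counterclockwise contour ⇒ F(ω) = +2πi·ΣRes):
  Res_{z = 5 i} g(z) = \frac{i \left(- 5 \omega - 1\right) e^{5 \omega}}{20} (pole of order 2)
  F(ω) = 2πi·ΣRes = \frac{\pi \left(5 \omega + 1\right) e^{5 \omega}}{10}

Both cases combine into a single formula in |ω|:

F(ω) = \frac{\pi \left(1 - 5 \left|{\omega}\right|\right) e^{- 5 \left|{\omega}\right|}}{10}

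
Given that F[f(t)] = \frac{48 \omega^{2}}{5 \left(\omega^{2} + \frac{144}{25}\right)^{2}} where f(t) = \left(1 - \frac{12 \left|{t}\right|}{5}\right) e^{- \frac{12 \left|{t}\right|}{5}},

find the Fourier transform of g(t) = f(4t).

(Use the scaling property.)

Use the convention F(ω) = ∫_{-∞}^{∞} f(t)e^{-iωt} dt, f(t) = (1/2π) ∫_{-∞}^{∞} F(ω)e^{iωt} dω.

F[g](ω) = \frac{24000 \omega^{2}}{\left(25 \omega^{2} + 2304\right)^{2}}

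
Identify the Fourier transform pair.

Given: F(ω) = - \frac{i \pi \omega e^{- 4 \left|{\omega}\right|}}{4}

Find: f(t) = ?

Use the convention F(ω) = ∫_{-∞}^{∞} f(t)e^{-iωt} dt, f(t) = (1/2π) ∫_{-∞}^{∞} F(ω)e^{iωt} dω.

f(t) = \frac{2 t}{\left(t^{2} + 16\right)^{2}}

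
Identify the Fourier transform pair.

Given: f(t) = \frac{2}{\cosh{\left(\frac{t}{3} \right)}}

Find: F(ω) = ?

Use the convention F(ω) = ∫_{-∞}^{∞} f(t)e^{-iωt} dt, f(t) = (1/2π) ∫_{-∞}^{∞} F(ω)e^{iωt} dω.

F(ω) = \frac{6 \pi}{\cosh{\left(\frac{3 \pi \omega}{2} \right)}}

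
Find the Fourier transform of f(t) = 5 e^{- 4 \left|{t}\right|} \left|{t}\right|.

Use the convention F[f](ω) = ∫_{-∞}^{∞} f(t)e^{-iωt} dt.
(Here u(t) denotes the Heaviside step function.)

F(ω) = \frac{10 \left(16 - \omega^{2}\right)}{\left(\omega^{2} + 16\right)^{2}}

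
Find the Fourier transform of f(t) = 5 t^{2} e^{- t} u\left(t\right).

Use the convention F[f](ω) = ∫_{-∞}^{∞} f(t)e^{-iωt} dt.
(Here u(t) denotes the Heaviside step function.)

F(ω) = \frac{10}{\left(i \omega + 1\right)^{3}}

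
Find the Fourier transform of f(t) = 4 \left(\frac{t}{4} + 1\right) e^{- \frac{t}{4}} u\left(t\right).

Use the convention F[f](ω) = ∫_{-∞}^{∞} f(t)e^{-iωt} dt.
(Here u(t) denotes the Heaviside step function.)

F(ω) = \frac{32 \left(- 2 i \omega - 1\right)}{16 \omega^{2} - 8 i \omega - 1}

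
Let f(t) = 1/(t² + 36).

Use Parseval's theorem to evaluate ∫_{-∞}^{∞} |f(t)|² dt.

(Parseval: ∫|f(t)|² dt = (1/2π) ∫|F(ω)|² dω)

∫|f(t)|² dt = \frac{\pi}{432}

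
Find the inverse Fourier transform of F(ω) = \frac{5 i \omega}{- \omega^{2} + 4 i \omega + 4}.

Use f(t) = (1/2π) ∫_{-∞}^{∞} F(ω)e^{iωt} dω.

f(t) = 5 \left(1 - 2 t\right) e^{- 2 t} u\left(t\right)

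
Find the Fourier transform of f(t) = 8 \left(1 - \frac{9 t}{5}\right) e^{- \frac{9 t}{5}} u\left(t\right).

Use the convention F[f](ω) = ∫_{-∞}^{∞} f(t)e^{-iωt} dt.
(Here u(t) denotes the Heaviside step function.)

F(ω) = \frac{200 i \omega}{- 25 \omega^{2} + 90 i \omega + 81}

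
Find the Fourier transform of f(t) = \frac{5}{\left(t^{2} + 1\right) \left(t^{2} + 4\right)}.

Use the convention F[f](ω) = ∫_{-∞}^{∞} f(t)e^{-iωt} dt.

F(ω) = \frac{5 \pi \left(2 e^{\left|{\omega}\right|} - 1\right) e^{- 2 \left|{\omega}\right|}}{6}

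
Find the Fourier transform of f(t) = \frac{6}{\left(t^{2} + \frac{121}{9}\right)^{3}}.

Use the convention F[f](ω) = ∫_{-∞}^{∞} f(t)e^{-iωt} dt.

F(ω) = \frac{81 \pi \left(121 \omega^{2} + 99 \left|{\omega}\right| + 27\right) e^{- \frac{11 \left|{\omega}\right|}{3}}}{644204}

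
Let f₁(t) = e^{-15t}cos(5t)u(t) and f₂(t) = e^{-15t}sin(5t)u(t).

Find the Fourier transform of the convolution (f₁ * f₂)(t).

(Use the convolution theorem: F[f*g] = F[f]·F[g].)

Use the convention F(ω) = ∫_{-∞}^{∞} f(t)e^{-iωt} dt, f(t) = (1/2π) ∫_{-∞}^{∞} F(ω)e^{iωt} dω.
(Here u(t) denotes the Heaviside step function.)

F[f₁*f₂](ω) = \frac{5 \left(i \omega + 15\right)}{\left(\left(i \omega + 15\right)^{2} + 25\right)^{2}}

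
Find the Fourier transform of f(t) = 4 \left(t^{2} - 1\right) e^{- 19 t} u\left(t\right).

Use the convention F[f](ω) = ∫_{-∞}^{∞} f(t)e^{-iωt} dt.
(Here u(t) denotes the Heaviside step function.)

F(ω) = \frac{4 \left(2 i \omega - \left(i \omega + 19\right)^{3} + 38\right)}{\left(i \omega + 19\right)^{4}}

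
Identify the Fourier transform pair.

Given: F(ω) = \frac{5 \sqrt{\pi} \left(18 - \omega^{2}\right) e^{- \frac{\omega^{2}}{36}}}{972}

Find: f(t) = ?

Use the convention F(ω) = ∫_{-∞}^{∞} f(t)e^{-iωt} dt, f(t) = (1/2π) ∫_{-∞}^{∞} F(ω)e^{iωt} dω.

f(t) = 5 t^{2} e^{- 9 t^{2}}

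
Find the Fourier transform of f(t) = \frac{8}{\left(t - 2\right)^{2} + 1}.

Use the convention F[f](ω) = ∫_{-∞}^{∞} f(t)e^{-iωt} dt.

F(ω) = 8 \pi e^{- 2 i \omega - \left|{\omega}\right|}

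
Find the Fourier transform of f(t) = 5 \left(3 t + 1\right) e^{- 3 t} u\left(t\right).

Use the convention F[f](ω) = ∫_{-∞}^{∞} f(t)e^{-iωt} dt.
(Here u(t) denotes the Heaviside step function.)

F(ω) = \frac{5 \left(- i \omega - 6\right)}{\omega^{2} - 6 i \omega - 9}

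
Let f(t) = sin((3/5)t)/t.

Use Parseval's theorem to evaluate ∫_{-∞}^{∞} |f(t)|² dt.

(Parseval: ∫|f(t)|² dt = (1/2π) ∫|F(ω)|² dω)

∫|f(t)|² dt = \frac{3 \pi}{5}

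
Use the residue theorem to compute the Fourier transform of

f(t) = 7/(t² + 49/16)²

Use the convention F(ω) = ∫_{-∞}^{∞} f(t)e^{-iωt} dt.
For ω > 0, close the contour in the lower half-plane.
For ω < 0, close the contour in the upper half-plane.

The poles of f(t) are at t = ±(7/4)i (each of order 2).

Let g(z) = f(z)e^{-iωz}; for large |z| the factor e^{-iωz} decays in the lower half-plane when ω > 0 and in the upper half-plane when ω < 0.

Case ω > 0 (lower half-plane, clockwise contour ⇒ F(ω) = -2πi·ΣRes):
  Res_{z = - \frac{7 i}{4}} g(z) = \frac{4 i \left(7 \omega + 4\right) e^{- \frac{7 \omega}{4}}}{49} (pole of order 2)
  F(ω) = -2πi·ΣRes = \frac{8 \pi \left(7 \omega + 4\right) e^{- \frac{7 \omega}{4}}}{49}

Case ω < 0 (upper half-plane, counterclockwise contour ⇒ F(ω) = +2πi·ΣRes):
  Res_{z = \frac{7 i}{4}} g(z) = \frac{4 i \left(7 \omega - 4\right) e^{\frac{7 \omega}{4}}}{49} (pole of order 2)
  F(ω) = 2πi·ΣRes = \frac{8 \pi \left(4 - 7 \omega\right) e^{\frac{7 \omega}{4}}}{49}

Both cases combine into a single formula in |ω|:

F(ω) = \frac{8 \pi \left(7 \left|{\omega}\right| + 4\right) e^{- \frac{7 \left|{\omega}\right|}{4}}}{49}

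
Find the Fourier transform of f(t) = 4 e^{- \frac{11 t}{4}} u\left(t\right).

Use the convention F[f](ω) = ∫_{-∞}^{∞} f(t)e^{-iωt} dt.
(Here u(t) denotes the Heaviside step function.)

F(ω) = \frac{16}{4 i \omega + 11}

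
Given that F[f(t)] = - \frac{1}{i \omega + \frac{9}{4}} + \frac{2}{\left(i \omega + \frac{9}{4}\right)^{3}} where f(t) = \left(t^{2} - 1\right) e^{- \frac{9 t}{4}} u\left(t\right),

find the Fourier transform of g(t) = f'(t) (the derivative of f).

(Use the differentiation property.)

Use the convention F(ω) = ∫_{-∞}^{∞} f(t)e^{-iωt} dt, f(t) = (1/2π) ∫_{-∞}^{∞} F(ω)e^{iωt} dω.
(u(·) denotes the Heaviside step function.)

F[g](ω) = \frac{4 i \omega \left(128 i \omega - \left(4 i \omega + 9\right)^{3} + 288\right)}{\left(4 i \omega + 9\right)^{4}}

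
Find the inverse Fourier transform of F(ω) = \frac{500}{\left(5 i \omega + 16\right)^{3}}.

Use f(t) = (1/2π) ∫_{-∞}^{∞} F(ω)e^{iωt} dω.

f(t) = 2 t^{2} e^{- \frac{16 t}{5}} u\left(t\right)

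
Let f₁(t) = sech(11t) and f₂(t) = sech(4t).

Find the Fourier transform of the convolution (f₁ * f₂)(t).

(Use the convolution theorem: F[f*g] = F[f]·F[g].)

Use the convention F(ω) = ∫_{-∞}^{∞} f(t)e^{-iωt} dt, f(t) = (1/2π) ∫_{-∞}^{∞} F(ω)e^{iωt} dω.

F[f₁*f₂](ω) = \frac{\pi^{2}}{44 \cosh{\left(\frac{\pi \omega}{22} \right)} \cosh{\left(\frac{\pi \omega}{8} \right)}}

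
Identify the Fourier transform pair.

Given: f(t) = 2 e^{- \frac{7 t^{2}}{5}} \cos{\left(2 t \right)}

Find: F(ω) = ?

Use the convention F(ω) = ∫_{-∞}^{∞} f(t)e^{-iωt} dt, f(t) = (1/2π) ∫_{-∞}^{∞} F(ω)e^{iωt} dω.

F(ω) = \frac{\sqrt{35} \sqrt{\pi} \left(e^{\frac{10 \omega}{7}} + 1\right) e^{- \frac{5 \omega^{2}}{28} - \frac{5 \omega}{7} - \frac{5}{7}}}{7}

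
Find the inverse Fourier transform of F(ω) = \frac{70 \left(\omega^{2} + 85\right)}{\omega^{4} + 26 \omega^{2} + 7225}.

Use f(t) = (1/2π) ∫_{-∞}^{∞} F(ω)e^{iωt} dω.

f(t) = 5 e^{- 7 \left|{t}\right|} \cos{\left(6 \left|{t}\right| \right)}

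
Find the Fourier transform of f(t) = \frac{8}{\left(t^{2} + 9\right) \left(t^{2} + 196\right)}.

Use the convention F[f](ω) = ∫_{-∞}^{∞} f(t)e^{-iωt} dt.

F(ω) = \frac{4 \pi \left(14 e^{11 \left|{\omega}\right|} - 3\right) e^{- 14 \left|{\omega}\right|}}{3927}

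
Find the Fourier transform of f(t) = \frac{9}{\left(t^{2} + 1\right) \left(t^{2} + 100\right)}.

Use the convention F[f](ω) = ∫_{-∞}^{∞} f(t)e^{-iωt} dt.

F(ω) = \frac{\pi e^{- \left|{\omega}\right|}}{11} - \frac{\pi e^{- 10 \left|{\omega}\right|}}{110}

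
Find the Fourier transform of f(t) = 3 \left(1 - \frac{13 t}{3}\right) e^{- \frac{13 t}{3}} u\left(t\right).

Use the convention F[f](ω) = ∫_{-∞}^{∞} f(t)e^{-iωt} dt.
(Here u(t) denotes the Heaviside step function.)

F(ω) = \frac{27 i \omega}{- 9 \omega^{2} + 78 i \omega + 169}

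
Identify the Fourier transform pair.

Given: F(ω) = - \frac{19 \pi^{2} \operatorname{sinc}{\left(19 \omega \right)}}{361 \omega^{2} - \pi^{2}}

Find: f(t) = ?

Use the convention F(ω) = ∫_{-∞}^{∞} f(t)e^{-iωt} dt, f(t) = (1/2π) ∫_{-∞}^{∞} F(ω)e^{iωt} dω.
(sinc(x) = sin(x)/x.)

f(t) = \begin{cases} \cos^{2}{\left(\frac{\pi t}{38} \right)} & \text{for}\: \left|{t}\right| < 19 \\0 & \text{otherwise} \end{cases}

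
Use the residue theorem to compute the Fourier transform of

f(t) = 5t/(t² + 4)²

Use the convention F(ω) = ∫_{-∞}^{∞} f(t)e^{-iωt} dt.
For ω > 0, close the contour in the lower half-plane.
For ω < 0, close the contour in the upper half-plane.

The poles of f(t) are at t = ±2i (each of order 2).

Let g(z) = f(z)e^{-iωz}; for large |z| the factor e^{-iωz} decays in the lower half-plane when ω > 0 and in the upper half-plane when ω < 0.

Case ω > 0 (lower half-plane, clockwise contour ⇒ F(ω) = -2πi·ΣRes):
  Res_{z = - 2 i} g(z) = \frac{5 \omega e^{- 2 \omega}}{8} (pole of order 2)
  F(ω) = -2πi·ΣRes = - \frac{5 i \pi \omega e^{- 2 \omega}}{4}

Case ω < 0 (upper half-plane, counterclockwise contour ⇒ F(ω) = +2πi·ΣRes):
  Res_{z = 2 i} g(z) = - \frac{5 \omega e^{2 \omega}}{8} (pole of order 2)
  F(ω) = 2πi·ΣRes = - \frac{5 i \pi \omega e^{2 \omega}}{4}

Both cases combine into a single formula in |ω|:

F(ω) = - \frac{5 i \pi \omega e^{- 2 \left|{\omega}\right|}}{4}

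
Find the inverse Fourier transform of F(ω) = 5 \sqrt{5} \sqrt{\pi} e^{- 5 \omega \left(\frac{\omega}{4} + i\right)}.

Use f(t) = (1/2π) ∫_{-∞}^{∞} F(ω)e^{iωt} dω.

f(t) = 5 e^{- \frac{\left(t - 5\right)^{2}}{5}}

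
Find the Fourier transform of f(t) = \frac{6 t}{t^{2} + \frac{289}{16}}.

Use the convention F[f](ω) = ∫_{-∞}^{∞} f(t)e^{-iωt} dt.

F(ω) = - 6 i \pi e^{- \frac{17 \left|{\omega}\right|}{4}} \operatorname{sign}{\left(\omega \right)}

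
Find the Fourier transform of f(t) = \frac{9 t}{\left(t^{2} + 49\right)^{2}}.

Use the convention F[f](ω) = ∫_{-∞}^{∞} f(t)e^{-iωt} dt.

F(ω) = - \frac{9 i \pi \omega e^{- 7 \left|{\omega}\right|}}{14}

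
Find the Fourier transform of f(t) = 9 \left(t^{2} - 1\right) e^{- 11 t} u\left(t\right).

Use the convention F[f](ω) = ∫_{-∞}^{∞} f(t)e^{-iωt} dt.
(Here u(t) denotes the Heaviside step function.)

F(ω) = \frac{9 \left(2 i \omega - \left(i \omega + 11\right)^{3} + 22\right)}{\left(i \omega + 11\right)^{4}}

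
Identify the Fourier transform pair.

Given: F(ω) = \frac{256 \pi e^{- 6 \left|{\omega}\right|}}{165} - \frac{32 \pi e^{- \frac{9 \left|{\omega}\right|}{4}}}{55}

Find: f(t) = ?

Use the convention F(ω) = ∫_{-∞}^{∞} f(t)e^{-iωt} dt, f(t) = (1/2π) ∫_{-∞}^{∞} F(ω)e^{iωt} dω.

f(t) = \frac{8 t^{2}}{\left(t^{2} + \frac{81}{16}\right) \left(t^{2} + 36\right)}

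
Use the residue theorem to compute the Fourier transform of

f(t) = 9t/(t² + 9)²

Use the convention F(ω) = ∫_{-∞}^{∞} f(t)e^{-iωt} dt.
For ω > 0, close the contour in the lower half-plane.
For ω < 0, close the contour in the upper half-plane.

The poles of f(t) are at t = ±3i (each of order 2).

Let g(z) = f(z)e^{-iωz}; for large |z| the factor e^{-iωz} decays in the lower half-plane when ω > 0 and in the upper half-plane when ω < 0.

Case ω > 0 (lower half-plane, clockwise contour ⇒ F(ω) = -2πi·ΣRes):
  Res_{z = - 3 i} g(z) = \frac{3 \omega e^{- 3 \omega}}{4} (pole of order 2)
  F(ω) = -2πi·ΣRes = - \frac{3 i \pi \omega e^{- 3 \omega}}{2}

Case ω < 0 (upper half-plane, counterclockwise contour ⇒ F(ω) = +2πi·ΣRes):
  Res_{z = 3 i} g(z) = - \frac{3 \omega e^{3 \omega}}{4} (pole of order 2)
  F(ω) = 2πi·ΣRes = - \frac{3 i \pi \omega e^{3 \omega}}{2}

Both cases combine into a single formula in |ω|:

F(ω) = - \frac{3 i \pi \omega e^{- 3 \left|{\omega}\right|}}{2}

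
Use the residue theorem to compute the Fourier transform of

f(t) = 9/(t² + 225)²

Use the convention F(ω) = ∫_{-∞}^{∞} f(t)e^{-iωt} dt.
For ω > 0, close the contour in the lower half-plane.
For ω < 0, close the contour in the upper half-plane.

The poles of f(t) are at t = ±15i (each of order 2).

Let g(z) = f(z)e^{-iωz}; for large |z| the factor e^{-iωz} decays in the lower half-plane when ω > 0 and in the upper half-plane when ω < 0.

Case ω > 0 (lower half-plane, clockwise contour ⇒ F(ω) = -2πi·ΣRes):
  Res_{z = - 15 i} g(z) = \frac{i \left(15 \omega + 1\right) e^{- 15 \omega}}{1500} (pole of order 2)
  F(ω) = -2πi·ΣRes = \frac{\pi \left(15 \omega + 1\right) e^{- 15 \omega}}{750}

Case ω < 0 (upper half-plane, counterclockwise contour ⇒ F(ω) = +2πi·ΣRes):
  Res_{z = 15 i} g(z) = \frac{i \left(15 \omega - 1\right) e^{15 \omega}}{1500} (pole of order 2)
  F(ω) = 2πi·ΣRes = \frac{\pi \left(1 - 15 \omega\right) e^{15 \omega}}{750}

Both cases combine into a single formula in |ω|:

F(ω) = \frac{\pi \left(15 \left|{\omega}\right| + 1\right) e^{- 15 \left|{\omega}\right|}}{750}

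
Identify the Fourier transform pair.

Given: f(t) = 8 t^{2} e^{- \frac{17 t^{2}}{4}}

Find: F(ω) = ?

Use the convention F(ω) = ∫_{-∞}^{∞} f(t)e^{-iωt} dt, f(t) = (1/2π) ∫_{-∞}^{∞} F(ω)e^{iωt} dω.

F(ω) = \frac{32 \sqrt{17} \sqrt{\pi} \left(17 - 2 \omega^{2}\right) e^{- \frac{\omega^{2}}{17}}}{4913}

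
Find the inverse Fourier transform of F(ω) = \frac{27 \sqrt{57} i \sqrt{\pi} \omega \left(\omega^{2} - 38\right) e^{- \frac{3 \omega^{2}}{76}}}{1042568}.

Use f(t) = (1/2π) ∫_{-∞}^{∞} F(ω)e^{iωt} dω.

f(t) = t^{3} e^{- \frac{19 t^{2}}{3}}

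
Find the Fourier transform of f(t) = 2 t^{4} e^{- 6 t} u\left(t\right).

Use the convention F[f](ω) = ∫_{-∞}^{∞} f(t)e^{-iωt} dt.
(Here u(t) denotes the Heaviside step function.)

F(ω) = \frac{48}{\left(i \omega + 6\right)^{5}}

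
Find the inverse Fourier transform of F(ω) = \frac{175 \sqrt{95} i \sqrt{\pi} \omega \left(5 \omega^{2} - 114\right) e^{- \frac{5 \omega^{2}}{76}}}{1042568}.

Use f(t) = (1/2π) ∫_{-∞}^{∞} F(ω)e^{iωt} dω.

f(t) = 7 t^{3} e^{- \frac{19 t^{2}}{5}}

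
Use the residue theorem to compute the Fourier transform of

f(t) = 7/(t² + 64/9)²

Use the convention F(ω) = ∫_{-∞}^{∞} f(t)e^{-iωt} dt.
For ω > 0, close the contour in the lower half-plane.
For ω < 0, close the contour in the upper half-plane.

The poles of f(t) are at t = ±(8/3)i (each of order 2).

Let g(z) = f(z)e^{-iωz}; for large |z| the factor e^{-iωz} decays in the lower half-plane when ω > 0 and in the upper half-plane when ω < 0.

Case ω > 0 (lower half-plane, clockwise contour ⇒ F(ω) = -2πi·ΣRes):
  Res_{z = - \frac{8 i}{3}} g(z) = \frac{63 i \left(8 \omega + 3\right) e^{- \frac{8 \omega}{3}}}{2048} (pole of order 2)
  F(ω) = -2πi·ΣRes = \frac{63 \pi \left(8 \omega + 3\right) e^{- \frac{8 \omega}{3}}}{1024}

Case ω < 0 (upper half-plane, counterclockwise contour ⇒ F(ω) = +2πi·ΣRes):
  Res_{z = \frac{8 i}{3}} g(z) = \frac{63 i \left(8 \omega - 3\right) e^{\frac{8 \omega}{3}}}{2048} (pole of order 2)
  F(ω) = 2πi·ΣRes = \frac{63 \pi \left(3 - 8 \omega\right) e^{\frac{8 \omega}{3}}}{1024}

Both cases combine into a single formula in |ω|:

F(ω) = \frac{63 \pi \left(8 \left|{\omega}\right| + 3\right) e^{- \frac{8 \left|{\omega}\right|}{3}}}{1024}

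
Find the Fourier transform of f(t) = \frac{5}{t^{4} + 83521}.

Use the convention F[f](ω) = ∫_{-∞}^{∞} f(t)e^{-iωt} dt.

F(ω) = \frac{5 \pi e^{- \frac{17 \sqrt{2} \left|{\omega}\right|}{2}} \sin{\left(\frac{17 \sqrt{2} \left|{\omega}\right|}{2} + \frac{\pi}{4} \right)}}{4913}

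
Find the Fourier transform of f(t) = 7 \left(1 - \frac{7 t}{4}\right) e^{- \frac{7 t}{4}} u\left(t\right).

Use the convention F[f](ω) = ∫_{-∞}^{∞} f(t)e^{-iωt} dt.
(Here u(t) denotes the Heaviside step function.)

F(ω) = \frac{112 i \omega}{- 16 \omega^{2} + 56 i \omega + 49}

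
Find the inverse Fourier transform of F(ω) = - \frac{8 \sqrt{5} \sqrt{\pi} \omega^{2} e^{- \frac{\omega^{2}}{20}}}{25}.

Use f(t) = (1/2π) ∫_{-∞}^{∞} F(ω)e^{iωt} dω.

f(t) = 8 \left(20 t^{2} - 2\right) e^{- 5 t^{2}}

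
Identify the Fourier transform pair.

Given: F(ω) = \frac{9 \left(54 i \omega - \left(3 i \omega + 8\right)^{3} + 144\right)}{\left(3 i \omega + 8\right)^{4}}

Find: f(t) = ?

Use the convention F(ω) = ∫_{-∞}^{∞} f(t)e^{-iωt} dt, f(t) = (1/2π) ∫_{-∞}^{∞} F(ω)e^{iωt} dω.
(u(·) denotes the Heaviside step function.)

f(t) = 3 \left(t^{2} - 1\right) e^{- \frac{8 t}{3}} u\left(t\right)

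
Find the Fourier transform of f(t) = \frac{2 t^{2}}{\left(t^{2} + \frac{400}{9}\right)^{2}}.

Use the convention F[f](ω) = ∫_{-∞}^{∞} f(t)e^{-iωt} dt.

F(ω) = \frac{\pi \left(3 - 20 \left|{\omega}\right|\right) e^{- \frac{20 \left|{\omega}\right|}{3}}}{20}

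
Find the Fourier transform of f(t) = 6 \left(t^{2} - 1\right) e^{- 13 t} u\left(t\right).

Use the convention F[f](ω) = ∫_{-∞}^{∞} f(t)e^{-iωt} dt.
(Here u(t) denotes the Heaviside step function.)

F(ω) = \frac{6 \left(2 i \omega - \left(i \omega + 13\right)^{3} + 26\right)}{\left(i \omega + 13\right)^{4}}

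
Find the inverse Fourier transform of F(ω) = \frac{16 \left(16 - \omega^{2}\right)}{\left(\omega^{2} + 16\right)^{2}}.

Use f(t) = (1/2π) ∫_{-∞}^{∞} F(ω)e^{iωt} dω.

f(t) = 8 e^{- 4 \left|{t}\right|} \left|{t}\right|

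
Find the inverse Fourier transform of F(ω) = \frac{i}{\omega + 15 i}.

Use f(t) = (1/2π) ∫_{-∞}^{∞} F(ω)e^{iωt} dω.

f(t) = e^{15 t} u\left(- t\right)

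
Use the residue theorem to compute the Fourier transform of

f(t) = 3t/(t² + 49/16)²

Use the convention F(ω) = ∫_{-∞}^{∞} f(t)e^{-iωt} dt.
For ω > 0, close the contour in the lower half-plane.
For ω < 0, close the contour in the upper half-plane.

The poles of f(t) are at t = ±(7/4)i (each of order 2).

Let g(z) = f(z)e^{-iωz}; for large |z| the factor e^{-iωz} decays in the lower half-plane when ω > 0 and in the upper half-plane when ω < 0.

Case ω > 0 (lower half-plane, clockwise contour ⇒ F(ω) = -2πi·ΣRes):
  Res_{z = - \frac{7 i}{4}} g(z) = \frac{3 \omega e^{- \frac{7 \omega}{4}}}{7} (pole of order 2)
  F(ω) = -2πi·ΣRes = - \frac{6 i \pi \omega e^{- \frac{7 \omega}{4}}}{7}

Case ω < 0 (upper half-plane, counterclockwise contour ⇒ F(ω) = +2πi·ΣRes):
  Res_{z = \frac{7 i}{4}} g(z) = - \frac{3 \omega e^{\frac{7 \omega}{4}}}{7} (pole of order 2)
  F(ω) = 2πi·ΣRes = - \frac{6 i \pi \omega e^{\frac{7 \omega}{4}}}{7}

Both cases combine into a single formula in |ω|:

F(ω) = - \frac{6 i \pi \omega e^{- \frac{7 \left|{\omega}\right|}{4}}}{7}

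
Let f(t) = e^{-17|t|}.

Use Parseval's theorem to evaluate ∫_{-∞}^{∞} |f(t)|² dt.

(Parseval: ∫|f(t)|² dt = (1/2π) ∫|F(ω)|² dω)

∫|f(t)|² dt = \frac{1}{17}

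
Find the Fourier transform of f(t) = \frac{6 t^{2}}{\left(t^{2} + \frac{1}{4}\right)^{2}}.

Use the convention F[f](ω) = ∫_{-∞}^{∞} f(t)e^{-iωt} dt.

F(ω) = 3 \pi \left(2 - \left|{\omega}\right|\right) e^{- \frac{\left|{\omega}\right|}{2}}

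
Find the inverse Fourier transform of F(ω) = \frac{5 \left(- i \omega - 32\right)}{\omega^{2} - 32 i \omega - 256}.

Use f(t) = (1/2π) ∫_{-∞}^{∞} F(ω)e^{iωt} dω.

f(t) = 5 \left(16 t + 1\right) e^{- 16 t} u\left(t\right)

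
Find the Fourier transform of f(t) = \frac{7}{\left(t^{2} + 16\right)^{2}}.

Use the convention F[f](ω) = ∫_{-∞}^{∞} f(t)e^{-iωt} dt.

F(ω) = \frac{7 \pi \left(4 \left|{\omega}\right| + 1\right) e^{- 4 \left|{\omega}\right|}}{128}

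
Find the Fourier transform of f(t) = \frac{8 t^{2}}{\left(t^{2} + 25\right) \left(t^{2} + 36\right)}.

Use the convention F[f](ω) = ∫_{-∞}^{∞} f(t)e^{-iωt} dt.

F(ω) = \frac{8 \pi \left(6 - 5 e^{\left|{\omega}\right|}\right) e^{- 6 \left|{\omega}\right|}}{11}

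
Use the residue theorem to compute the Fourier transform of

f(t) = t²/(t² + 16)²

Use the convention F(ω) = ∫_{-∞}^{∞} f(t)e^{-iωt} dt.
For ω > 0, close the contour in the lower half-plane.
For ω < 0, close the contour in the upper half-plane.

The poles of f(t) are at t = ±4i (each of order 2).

Let g(z) = f(z)e^{-iωz}; for large |z| the factor e^{-iωz} decays in the lower half-plane when ω > 0 and in the upper half-plane when ω < 0.

Case ω > 0 (lower half-plane, clockwise contour ⇒ F(ω) = -2πi·ΣRes):
  Res_{z = - 4 i} g(z) = \frac{i \left(1 - 4 \omega\right) e^{- 4 \omega}}{16} (pole of order 2)
  F(ω) = -2πi·ΣRes = \frac{\pi \left(1 - 4 \omega\right) e^{- 4 \omega}}{8}

Case ω < 0 (upper half-plane, counterclockwise contour ⇒ F(ω) = +2πi·ΣRes):
  Res_{z = 4 i} g(z) = \frac{i \left(- 4 \omega - 1\right) e^{4 \omega}}{16} (pole of order 2)
  F(ω) = 2πi·ΣRes = \frac{\pi \left(4 \omega + 1\right) e^{4 \omega}}{8}

Both cases combine into a single formula in |ω|:

F(ω) = \frac{\pi \left(1 - 4 \left|{\omega}\right|\right) e^{- 4 \left|{\omega}\right|}}{8}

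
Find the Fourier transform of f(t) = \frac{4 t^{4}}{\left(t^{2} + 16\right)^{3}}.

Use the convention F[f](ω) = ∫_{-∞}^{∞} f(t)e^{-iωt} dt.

F(ω) = \frac{\pi \left(16 \omega^{2} - 20 \left|{\omega}\right| + 3\right) e^{- 4 \left|{\omega}\right|}}{8}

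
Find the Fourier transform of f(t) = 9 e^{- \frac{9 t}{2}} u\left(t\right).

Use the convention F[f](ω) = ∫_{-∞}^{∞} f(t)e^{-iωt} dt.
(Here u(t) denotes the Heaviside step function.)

F(ω) = \frac{18}{2 i \omega + 9}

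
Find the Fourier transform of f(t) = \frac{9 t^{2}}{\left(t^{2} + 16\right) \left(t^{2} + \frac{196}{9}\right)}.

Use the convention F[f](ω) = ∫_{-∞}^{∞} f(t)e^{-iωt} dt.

F(ω) = - \frac{81 \pi e^{- 4 \left|{\omega}\right|}}{13} + \frac{189 \pi e^{- \frac{14 \left|{\omega}\right|}{3}}}{26}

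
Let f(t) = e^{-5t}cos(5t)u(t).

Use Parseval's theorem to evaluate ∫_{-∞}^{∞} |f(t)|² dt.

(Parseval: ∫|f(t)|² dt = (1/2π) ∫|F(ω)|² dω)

∫|f(t)|² dt = \frac{3}{40}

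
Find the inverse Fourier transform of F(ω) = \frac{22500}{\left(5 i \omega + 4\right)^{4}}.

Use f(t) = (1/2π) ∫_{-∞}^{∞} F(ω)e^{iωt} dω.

f(t) = 6 t^{3} e^{- \frac{4 t}{5}} u\left(t\right)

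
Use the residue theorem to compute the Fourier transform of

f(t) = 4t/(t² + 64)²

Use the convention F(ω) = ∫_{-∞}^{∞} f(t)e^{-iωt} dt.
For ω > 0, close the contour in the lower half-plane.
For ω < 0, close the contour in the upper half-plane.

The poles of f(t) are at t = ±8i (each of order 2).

Let g(z) = f(z)e^{-iωz}; for large |z| the factor e^{-iωz} decays in the lower half-plane when ω > 0 and in the upper half-plane when ω < 0.

Case ω > 0 (lower half-plane, clockwise contour ⇒ F(ω) = -2πi·ΣRes):
  Res_{z = - 8 i} g(z) = \frac{\omega e^{- 8 \omega}}{8} (pole of order 2)
  F(ω) = -2πi·ΣRes = - \frac{i \pi \omega e^{- 8 \omega}}{4}

Case ω < 0 (upper half-plane, counterclockwise contour ⇒ F(ω) = +2πi·ΣRes):
  Res_{z = 8 i} g(z) = - \frac{\omega e^{8 \omega}}{8} (pole of order 2)
  F(ω) = 2πi·ΣRes = - \frac{i \pi \omega e^{8 \omega}}{4}

Both cases combine into a single formula in |ω|:

F(ω) = - \frac{i \pi \omega e^{- 8 \left|{\omega}\right|}}{4}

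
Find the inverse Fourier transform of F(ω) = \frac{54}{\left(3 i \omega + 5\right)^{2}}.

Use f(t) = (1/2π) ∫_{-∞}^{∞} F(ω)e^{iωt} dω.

f(t) = 6 t e^{- \frac{5 t}{3}} u\left(t\right)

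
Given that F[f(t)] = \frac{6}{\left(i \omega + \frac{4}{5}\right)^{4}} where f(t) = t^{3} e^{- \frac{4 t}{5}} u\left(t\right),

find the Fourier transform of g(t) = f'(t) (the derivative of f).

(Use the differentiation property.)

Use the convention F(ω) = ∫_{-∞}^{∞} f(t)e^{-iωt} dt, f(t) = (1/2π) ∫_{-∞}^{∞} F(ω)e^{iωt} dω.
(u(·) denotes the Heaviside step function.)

F[g](ω) = \frac{3750 i \omega}{\left(5 i \omega + 4\right)^{4}}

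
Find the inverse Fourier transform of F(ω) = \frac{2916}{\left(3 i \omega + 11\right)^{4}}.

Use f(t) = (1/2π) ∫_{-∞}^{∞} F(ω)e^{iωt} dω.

f(t) = 6 t^{3} e^{- \frac{11 t}{3}} u\left(t\right)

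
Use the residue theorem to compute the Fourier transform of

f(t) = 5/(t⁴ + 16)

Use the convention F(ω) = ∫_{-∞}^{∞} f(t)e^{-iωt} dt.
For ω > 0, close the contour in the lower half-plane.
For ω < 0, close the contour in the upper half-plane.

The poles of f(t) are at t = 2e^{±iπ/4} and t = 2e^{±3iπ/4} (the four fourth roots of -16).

Let g(z) = f(z)e^{-iωz}; for large |z| the factor e^{-iωz} decays in the lower half-plane when ω > 0 and in the upper half-plane when ω < 0.

Case ω > 0 (lower half-plane, clockwise contour ⇒ F(ω) = -2πi·ΣRes):
  Res_{z = - \sqrt{2} - \sqrt{2} i} g(z) = \frac{5 \sqrt{2} i \left(1 - i\right) e^{\sqrt{2} \omega \left(-1 + i\right)}}{64}
  Res_{z = \sqrt{2} - \sqrt{2} i} g(z) = \frac{5 \sqrt{2} i \left(1 + i\right) e^{- \sqrt{2} \omega \left(1 + i\right)}}{64}
  F(ω) = -2πi·ΣRes = \frac{5 \sqrt{2} \pi \left(1 - i\right) \left(e^{2 \sqrt{2} i \omega} + i\right) e^{- \sqrt{2} \omega \left(1 + i\right)}}{32} = \frac{5 \pi e^{- \sqrt{2} \omega} \sin{\left(\sqrt{2} \omega + \frac{\pi}{4} \right)}}{8}

Case ω < 0 (upper half-plane, counterclockwise contour ⇒ F(ω) = +2πi·ΣRes):
  Res_{z = \sqrt{2} + \sqrt{2} i} g(z) = \frac{5 \sqrt{2} i \left(-1 + i\right) e^{\sqrt{2} \omega \left(1 - i\right)}}{64}
  Res_{z = - \sqrt{2} + \sqrt{2} i} g(z) = \frac{5 \sqrt{2} \left(1 - i\right) e^{\sqrt{2} \omega \left(1 + i\right)}}{64}
  F(ω) = 2πi·ΣRes = - \frac{5 \sqrt{2} i \pi \left(i \left(1 - i\right) e^{\sqrt{2} \omega \left(1 - i\right)} - \left(1 - i\right) e^{\sqrt{2} \omega \left(1 + i\right)}\right)}{32} = \frac{5 \pi e^{\sqrt{2} \omega} \cos{\left(\sqrt{2} \omega + \frac{\pi}{4} \right)}}{8}

Both cases combine into a single formula in |ω|:

F(ω) = \frac{5 \pi e^{- \sqrt{2} \left|{\omega}\right|} \sin{\left(\sqrt{2} \left|{\omega}\right| + \frac{\pi}{4} \right)}}{8}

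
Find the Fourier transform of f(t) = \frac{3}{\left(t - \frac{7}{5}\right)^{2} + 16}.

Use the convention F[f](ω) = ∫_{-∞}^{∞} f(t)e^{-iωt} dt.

F(ω) = \frac{3 \pi e^{- \frac{7 i \omega}{5} - 4 \left|{\omega}\right|}}{4}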